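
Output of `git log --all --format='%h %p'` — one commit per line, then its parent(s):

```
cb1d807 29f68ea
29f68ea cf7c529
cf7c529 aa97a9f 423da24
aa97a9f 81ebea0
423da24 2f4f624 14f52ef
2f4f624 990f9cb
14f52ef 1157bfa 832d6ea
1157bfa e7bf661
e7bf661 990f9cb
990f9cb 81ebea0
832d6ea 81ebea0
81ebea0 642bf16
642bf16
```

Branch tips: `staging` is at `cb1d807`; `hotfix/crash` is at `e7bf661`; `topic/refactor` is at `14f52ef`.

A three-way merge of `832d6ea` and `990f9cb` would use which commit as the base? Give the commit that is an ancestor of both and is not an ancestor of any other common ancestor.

Ancestors of 832d6ea: {642bf16, 81ebea0, 832d6ea}.
Ancestors of 990f9cb: {642bf16, 81ebea0, 990f9cb}.
Common ancestors: {642bf16, 81ebea0}.
Among these, 81ebea0 is not an ancestor of any other common ancestor — it is the merge base.

81ebea0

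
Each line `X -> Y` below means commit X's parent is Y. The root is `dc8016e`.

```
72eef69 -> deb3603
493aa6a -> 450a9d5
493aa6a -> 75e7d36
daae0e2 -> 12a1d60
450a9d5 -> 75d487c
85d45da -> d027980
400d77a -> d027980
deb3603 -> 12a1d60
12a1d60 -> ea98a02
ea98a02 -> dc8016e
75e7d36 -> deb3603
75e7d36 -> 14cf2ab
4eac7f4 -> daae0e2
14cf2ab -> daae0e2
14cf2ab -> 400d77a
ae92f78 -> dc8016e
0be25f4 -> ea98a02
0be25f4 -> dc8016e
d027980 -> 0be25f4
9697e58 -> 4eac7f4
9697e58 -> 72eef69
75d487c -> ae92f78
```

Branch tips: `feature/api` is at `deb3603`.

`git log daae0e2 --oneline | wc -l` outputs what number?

Walking parent pointers from daae0e2: reachable set = {12a1d60, daae0e2, dc8016e, ea98a02}.
That is 4 commits.

4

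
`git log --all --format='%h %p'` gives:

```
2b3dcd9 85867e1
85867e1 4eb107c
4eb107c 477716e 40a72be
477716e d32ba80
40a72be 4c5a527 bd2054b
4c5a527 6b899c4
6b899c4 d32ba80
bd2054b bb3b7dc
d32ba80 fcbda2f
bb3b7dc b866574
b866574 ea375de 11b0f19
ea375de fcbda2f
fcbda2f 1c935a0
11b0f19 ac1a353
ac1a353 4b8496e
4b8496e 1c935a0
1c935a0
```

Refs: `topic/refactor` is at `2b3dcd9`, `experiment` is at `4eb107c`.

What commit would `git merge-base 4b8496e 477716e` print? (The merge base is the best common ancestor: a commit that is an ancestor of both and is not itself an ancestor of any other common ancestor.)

Ancestors of 4b8496e: {1c935a0, 4b8496e}.
Ancestors of 477716e: {1c935a0, 477716e, d32ba80, fcbda2f}.
Common ancestors: {1c935a0}.
The only common ancestor is 1c935a0, so it is the merge base.

1c935a0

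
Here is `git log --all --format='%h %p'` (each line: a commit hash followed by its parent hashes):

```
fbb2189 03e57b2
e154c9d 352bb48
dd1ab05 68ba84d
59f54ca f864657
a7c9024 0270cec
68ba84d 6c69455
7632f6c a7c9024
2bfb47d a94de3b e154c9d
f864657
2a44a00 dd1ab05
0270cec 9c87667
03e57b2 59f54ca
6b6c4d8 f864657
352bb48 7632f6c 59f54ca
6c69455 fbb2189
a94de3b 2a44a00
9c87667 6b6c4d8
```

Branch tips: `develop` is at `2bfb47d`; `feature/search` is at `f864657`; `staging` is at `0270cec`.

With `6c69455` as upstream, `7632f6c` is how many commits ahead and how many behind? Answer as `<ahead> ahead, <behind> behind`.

5 ahead, 4 behind

Reachable from 7632f6c: {0270cec, 6b6c4d8, 7632f6c, 9c87667, a7c9024, f864657}.
Reachable from 6c69455: {03e57b2, 59f54ca, 6c69455, f864657, fbb2189}.
Only in 7632f6c's history (ahead): {0270cec, 6b6c4d8, 7632f6c, 9c87667, a7c9024} — 5.
Only in 6c69455's history (behind): {03e57b2, 59f54ca, 6c69455, fbb2189} — 4.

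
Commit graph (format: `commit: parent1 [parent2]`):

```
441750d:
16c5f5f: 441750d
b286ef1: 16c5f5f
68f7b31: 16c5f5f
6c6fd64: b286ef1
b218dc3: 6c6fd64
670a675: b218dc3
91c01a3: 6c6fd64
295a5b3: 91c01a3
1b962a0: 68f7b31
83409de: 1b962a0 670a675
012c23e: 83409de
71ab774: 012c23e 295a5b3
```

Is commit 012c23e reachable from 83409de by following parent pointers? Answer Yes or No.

Ancestors of 83409de: {16c5f5f, 1b962a0, 441750d, 670a675, 68f7b31, 6c6fd64, 83409de, b218dc3, b286ef1}.
012c23e is not in that set, so it is not an ancestor of 83409de.

No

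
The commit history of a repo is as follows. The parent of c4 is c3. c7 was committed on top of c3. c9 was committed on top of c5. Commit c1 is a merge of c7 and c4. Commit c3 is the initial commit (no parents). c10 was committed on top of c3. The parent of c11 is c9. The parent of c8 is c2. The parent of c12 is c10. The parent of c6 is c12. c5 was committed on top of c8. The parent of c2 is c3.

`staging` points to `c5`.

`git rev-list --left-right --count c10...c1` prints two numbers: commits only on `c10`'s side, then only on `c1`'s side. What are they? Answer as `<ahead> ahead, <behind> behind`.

1 ahead, 3 behind

Reachable from c10: {c10, c3}.
Reachable from c1: {c1, c3, c4, c7}.
Only in c10's history (ahead): {c10} — 1.
Only in c1's history (behind): {c1, c4, c7} — 3.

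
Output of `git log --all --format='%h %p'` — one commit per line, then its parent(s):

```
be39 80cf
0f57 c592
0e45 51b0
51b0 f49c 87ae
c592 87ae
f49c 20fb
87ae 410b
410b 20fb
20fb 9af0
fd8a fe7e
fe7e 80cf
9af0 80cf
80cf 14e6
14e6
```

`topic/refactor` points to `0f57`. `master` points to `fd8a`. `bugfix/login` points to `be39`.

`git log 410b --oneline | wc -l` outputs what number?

Walking parent pointers from 410b: reachable set = {14e6, 20fb, 410b, 80cf, 9af0}.
That is 5 commits.

5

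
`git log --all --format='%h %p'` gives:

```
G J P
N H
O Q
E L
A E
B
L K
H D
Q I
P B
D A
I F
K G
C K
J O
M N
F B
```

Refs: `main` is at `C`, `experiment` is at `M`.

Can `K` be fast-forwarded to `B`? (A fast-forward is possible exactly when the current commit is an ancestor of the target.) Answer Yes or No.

No

A fast-forward from K to B is possible iff K is an ancestor of B.
Ancestors of B: {B}.
K is not among them, so fast-forward is not possible.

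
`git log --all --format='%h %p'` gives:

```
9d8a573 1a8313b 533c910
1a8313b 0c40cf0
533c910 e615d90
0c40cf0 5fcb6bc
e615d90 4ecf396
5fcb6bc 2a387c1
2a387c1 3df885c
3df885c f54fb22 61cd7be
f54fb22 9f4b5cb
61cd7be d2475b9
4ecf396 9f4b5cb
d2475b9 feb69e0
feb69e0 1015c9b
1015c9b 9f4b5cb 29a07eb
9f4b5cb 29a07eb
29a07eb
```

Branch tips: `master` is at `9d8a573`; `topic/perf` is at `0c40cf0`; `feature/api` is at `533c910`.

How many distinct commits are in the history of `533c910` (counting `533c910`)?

Walking parent pointers from 533c910: reachable set = {29a07eb, 4ecf396, 533c910, 9f4b5cb, e615d90}.
That is 5 commits.

5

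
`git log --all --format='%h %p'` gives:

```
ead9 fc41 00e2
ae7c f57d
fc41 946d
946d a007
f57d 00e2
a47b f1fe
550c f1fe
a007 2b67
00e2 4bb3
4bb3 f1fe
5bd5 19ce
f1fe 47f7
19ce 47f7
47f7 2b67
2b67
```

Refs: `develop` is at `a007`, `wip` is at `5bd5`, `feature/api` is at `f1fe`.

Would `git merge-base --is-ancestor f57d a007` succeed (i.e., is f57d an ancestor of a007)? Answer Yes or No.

Ancestors of a007: {2b67, a007}.
f57d is not in that set, so it is not an ancestor of a007.

No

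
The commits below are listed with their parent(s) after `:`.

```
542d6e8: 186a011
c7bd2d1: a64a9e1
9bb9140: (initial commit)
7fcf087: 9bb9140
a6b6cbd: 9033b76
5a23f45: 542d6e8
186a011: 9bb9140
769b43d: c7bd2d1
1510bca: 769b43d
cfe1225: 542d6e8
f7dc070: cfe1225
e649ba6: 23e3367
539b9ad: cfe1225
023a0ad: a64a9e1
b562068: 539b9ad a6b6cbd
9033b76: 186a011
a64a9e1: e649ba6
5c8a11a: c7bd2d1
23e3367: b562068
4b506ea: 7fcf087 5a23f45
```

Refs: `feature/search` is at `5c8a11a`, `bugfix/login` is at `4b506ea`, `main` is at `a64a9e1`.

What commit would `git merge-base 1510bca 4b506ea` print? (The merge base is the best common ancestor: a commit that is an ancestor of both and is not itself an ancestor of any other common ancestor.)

Ancestors of 1510bca: {1510bca, 186a011, 23e3367, 539b9ad, 542d6e8, 769b43d, 9033b76, 9bb9140, a64a9e1, a6b6cbd, b562068, c7bd2d1, cfe1225, e649ba6}.
Ancestors of 4b506ea: {186a011, 4b506ea, 542d6e8, 5a23f45, 7fcf087, 9bb9140}.
Common ancestors: {186a011, 542d6e8, 9bb9140}.
Among these, 542d6e8 is not an ancestor of any other common ancestor — it is the merge base.

542d6e8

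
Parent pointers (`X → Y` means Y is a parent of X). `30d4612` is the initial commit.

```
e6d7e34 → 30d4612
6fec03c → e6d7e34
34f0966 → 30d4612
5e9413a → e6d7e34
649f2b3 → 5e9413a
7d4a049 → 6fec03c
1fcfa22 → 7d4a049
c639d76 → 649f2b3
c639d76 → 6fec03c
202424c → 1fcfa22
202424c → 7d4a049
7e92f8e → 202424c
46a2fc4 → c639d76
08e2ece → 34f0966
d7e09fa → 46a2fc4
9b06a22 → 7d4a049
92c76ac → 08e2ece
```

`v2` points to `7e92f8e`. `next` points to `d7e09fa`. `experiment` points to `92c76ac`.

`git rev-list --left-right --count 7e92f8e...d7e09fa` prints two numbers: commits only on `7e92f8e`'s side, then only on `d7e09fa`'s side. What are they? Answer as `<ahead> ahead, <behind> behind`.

4 ahead, 5 behind

Reachable from 7e92f8e: {1fcfa22, 202424c, 30d4612, 6fec03c, 7d4a049, 7e92f8e, e6d7e34}.
Reachable from d7e09fa: {30d4612, 46a2fc4, 5e9413a, 649f2b3, 6fec03c, c639d76, d7e09fa, e6d7e34}.
Only in 7e92f8e's history (ahead): {1fcfa22, 202424c, 7d4a049, 7e92f8e} — 4.
Only in d7e09fa's history (behind): {46a2fc4, 5e9413a, 649f2b3, c639d76, d7e09fa} — 5.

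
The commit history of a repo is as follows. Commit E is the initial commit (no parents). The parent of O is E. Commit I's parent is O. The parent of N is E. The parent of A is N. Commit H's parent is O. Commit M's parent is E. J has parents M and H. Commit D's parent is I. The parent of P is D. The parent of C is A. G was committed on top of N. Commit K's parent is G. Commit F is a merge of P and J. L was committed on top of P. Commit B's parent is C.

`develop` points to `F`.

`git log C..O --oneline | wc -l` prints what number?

Reachable from O: {E, O}.
Reachable from C: {A, C, E, N}.
In O's history but not C's: {O} — 1 commit.

1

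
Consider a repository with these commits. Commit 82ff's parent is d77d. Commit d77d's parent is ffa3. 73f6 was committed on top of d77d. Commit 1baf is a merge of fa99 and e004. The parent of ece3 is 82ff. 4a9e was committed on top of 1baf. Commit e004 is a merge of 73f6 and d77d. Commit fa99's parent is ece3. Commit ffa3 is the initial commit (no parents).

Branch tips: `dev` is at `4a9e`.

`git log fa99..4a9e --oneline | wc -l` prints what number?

4

Reachable from 4a9e: {1baf, 4a9e, 73f6, 82ff, d77d, e004, ece3, fa99, ffa3}.
Reachable from fa99: {82ff, d77d, ece3, fa99, ffa3}.
In 4a9e's history but not fa99's: {1baf, 4a9e, 73f6, e004} — 4 commits.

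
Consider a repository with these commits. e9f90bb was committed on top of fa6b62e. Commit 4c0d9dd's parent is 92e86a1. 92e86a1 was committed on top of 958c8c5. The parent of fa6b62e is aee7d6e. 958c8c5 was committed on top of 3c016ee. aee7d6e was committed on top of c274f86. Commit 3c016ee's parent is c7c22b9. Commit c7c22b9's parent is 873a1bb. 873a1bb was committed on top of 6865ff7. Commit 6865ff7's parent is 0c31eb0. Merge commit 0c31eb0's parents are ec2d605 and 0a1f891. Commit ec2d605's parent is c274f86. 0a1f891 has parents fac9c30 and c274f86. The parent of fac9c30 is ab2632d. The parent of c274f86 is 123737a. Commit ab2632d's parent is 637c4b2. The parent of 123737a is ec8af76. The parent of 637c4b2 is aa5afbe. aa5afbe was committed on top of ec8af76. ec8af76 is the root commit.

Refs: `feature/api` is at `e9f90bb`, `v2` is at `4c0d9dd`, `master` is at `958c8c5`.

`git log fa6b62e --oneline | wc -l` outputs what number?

5

Walking parent pointers from fa6b62e: reachable set = {123737a, aee7d6e, c274f86, ec8af76, fa6b62e}.
That is 5 commits.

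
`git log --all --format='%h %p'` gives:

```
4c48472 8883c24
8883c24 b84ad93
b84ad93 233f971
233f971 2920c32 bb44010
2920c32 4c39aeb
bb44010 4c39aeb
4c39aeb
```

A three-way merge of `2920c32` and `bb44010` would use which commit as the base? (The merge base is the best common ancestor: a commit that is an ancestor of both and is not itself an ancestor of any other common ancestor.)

Ancestors of 2920c32: {2920c32, 4c39aeb}.
Ancestors of bb44010: {4c39aeb, bb44010}.
Common ancestors: {4c39aeb}.
The only common ancestor is 4c39aeb, so it is the merge base.

4c39aeb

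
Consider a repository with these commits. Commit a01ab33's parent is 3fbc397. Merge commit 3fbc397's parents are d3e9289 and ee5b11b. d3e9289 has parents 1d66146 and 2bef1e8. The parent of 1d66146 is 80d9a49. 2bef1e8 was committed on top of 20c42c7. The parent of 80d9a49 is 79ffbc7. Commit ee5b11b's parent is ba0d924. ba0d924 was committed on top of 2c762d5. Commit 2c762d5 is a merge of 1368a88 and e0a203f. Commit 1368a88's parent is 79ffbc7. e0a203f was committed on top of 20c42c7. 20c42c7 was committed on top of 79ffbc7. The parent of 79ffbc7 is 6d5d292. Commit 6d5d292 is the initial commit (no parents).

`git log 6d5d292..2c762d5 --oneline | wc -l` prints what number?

Reachable from 2c762d5: {1368a88, 20c42c7, 2c762d5, 6d5d292, 79ffbc7, e0a203f}.
Reachable from 6d5d292: {6d5d292}.
In 2c762d5's history but not 6d5d292's: {1368a88, 20c42c7, 2c762d5, 79ffbc7, e0a203f} — 5 commits.

5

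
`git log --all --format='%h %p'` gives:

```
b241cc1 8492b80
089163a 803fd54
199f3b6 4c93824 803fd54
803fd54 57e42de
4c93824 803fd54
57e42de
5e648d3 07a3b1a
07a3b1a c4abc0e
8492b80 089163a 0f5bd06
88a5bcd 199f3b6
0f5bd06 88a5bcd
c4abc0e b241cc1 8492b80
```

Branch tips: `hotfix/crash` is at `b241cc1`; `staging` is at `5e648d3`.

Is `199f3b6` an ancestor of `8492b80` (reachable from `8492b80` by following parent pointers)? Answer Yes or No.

Yes

Ancestors of 8492b80 (commits reachable by following parents): {089163a, 0f5bd06, 199f3b6, 4c93824, 57e42de, 803fd54, 8492b80, 88a5bcd}.
199f3b6 is in that set, so it is an ancestor of 8492b80.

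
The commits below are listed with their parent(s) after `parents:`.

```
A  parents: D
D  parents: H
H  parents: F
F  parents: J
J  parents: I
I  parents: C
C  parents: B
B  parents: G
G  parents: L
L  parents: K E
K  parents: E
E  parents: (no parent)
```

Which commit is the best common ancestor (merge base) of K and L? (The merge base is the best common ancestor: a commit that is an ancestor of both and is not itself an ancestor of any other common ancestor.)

K

Ancestors of K: {E, K}.
Ancestors of L: {E, K, L}.
Common ancestors: {E, K}.
Among these, K is not an ancestor of any other common ancestor — it is the merge base.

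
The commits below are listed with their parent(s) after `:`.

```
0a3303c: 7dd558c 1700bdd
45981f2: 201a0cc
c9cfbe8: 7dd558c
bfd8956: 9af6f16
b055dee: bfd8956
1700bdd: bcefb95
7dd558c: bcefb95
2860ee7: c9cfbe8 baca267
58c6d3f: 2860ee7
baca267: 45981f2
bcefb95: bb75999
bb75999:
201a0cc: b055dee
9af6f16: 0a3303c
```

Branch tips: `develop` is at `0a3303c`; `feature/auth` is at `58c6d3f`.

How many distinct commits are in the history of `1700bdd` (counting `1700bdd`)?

Walking parent pointers from 1700bdd: reachable set = {1700bdd, bb75999, bcefb95}.
That is 3 commits.

3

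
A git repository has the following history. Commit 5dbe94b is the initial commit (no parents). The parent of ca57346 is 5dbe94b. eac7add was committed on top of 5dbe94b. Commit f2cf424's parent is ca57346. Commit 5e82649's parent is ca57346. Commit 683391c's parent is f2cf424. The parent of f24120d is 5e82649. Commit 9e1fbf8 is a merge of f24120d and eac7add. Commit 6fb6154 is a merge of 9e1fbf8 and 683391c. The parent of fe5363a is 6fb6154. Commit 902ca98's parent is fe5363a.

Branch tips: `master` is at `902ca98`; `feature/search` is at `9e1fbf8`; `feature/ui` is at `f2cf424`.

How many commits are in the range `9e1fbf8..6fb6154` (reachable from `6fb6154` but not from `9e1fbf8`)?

3

Reachable from 6fb6154: {5dbe94b, 5e82649, 683391c, 6fb6154, 9e1fbf8, ca57346, eac7add, f24120d, f2cf424}.
Reachable from 9e1fbf8: {5dbe94b, 5e82649, 9e1fbf8, ca57346, eac7add, f24120d}.
In 6fb6154's history but not 9e1fbf8's: {683391c, 6fb6154, f2cf424} — 3 commits.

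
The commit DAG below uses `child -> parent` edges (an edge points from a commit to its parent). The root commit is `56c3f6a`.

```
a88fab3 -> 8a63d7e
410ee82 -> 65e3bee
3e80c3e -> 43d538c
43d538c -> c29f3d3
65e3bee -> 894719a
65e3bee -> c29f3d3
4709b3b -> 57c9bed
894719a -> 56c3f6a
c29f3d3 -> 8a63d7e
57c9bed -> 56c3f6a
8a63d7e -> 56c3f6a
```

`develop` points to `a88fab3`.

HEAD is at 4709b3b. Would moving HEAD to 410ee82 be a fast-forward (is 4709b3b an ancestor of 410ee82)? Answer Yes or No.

No

A fast-forward from 4709b3b to 410ee82 is possible iff 4709b3b is an ancestor of 410ee82.
Ancestors of 410ee82: {410ee82, 56c3f6a, 65e3bee, 894719a, 8a63d7e, c29f3d3}.
4709b3b is not among them, so fast-forward is not possible.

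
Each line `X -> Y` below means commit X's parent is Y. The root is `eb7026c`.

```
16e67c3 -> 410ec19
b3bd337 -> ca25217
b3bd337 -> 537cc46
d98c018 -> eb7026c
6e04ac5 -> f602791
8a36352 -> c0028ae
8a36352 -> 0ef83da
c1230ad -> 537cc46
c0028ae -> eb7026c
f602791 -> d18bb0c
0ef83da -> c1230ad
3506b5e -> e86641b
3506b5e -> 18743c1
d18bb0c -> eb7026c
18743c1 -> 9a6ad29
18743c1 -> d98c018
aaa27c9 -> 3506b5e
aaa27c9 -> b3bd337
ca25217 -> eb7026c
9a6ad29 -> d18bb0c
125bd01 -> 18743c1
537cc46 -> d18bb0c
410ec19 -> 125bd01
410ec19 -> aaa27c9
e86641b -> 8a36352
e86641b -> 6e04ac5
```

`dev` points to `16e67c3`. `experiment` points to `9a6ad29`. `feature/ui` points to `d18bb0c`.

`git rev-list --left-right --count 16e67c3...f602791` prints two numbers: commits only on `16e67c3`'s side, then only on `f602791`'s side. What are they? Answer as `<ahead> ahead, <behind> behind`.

17 ahead, 0 behind

Reachable from 16e67c3: {0ef83da, 125bd01, 16e67c3, 18743c1, 3506b5e, 410ec19, 537cc46, 6e04ac5, 8a36352, 9a6ad29, aaa27c9, b3bd337, c0028ae, c1230ad, ca25217, d18bb0c, d98c018, e86641b, eb7026c, f602791}.
Reachable from f602791: {d18bb0c, eb7026c, f602791}.
Only in 16e67c3's history (ahead): {0ef83da, 125bd01, 16e67c3, 18743c1, 3506b5e, 410ec19, 537cc46, 6e04ac5, 8a36352, 9a6ad29, aaa27c9, b3bd337, c0028ae, c1230ad, ca25217, d98c018, e86641b} — 17.
Only in f602791's history (behind): {} — 0.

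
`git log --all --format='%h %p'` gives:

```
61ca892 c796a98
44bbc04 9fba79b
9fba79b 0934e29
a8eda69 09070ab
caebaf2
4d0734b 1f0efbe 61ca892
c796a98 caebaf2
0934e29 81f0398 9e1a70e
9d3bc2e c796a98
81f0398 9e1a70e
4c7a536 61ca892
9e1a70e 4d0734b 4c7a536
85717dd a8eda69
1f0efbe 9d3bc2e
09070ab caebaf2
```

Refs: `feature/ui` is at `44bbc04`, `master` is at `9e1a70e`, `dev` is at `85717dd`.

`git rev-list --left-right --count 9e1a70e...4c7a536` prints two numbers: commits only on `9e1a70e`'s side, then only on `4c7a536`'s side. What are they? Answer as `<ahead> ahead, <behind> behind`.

Reachable from 9e1a70e: {1f0efbe, 4c7a536, 4d0734b, 61ca892, 9d3bc2e, 9e1a70e, c796a98, caebaf2}.
Reachable from 4c7a536: {4c7a536, 61ca892, c796a98, caebaf2}.
Only in 9e1a70e's history (ahead): {1f0efbe, 4d0734b, 9d3bc2e, 9e1a70e} — 4.
Only in 4c7a536's history (behind): {} — 0.

4 ahead, 0 behind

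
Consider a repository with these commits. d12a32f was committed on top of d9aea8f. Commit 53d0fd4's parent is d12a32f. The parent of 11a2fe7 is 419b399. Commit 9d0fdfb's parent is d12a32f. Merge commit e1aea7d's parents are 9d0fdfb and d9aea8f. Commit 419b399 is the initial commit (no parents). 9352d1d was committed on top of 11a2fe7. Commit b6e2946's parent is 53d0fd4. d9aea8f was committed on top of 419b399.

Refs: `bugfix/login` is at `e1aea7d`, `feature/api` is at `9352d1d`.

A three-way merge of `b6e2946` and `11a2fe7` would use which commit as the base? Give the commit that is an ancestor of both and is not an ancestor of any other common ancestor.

419b399

Ancestors of b6e2946: {419b399, 53d0fd4, b6e2946, d12a32f, d9aea8f}.
Ancestors of 11a2fe7: {11a2fe7, 419b399}.
Common ancestors: {419b399}.
The only common ancestor is 419b399, so it is the merge base.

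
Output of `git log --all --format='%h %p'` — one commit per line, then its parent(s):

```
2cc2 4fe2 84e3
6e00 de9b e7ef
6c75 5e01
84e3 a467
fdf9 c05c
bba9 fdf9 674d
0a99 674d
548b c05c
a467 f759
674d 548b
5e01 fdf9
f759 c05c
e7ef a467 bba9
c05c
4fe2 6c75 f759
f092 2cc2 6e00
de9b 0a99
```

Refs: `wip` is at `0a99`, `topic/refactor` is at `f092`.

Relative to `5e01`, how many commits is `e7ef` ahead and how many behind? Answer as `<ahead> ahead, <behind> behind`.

Reachable from e7ef: {548b, 674d, a467, bba9, c05c, e7ef, f759, fdf9}.
Reachable from 5e01: {5e01, c05c, fdf9}.
Only in e7ef's history (ahead): {548b, 674d, a467, bba9, e7ef, f759} — 6.
Only in 5e01's history (behind): {5e01} — 1.

6 ahead, 1 behind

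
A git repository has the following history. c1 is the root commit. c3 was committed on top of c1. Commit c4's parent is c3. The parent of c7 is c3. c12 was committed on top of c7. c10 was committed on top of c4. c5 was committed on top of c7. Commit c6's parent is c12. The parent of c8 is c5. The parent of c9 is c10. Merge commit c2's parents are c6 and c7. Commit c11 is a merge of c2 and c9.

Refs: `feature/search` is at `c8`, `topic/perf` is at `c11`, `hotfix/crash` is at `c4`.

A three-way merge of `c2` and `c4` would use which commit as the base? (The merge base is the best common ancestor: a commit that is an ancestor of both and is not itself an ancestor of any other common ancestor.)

c3

Ancestors of c2: {c1, c12, c2, c3, c6, c7}.
Ancestors of c4: {c1, c3, c4}.
Common ancestors: {c1, c3}.
Among these, c3 is not an ancestor of any other common ancestor — it is the merge base.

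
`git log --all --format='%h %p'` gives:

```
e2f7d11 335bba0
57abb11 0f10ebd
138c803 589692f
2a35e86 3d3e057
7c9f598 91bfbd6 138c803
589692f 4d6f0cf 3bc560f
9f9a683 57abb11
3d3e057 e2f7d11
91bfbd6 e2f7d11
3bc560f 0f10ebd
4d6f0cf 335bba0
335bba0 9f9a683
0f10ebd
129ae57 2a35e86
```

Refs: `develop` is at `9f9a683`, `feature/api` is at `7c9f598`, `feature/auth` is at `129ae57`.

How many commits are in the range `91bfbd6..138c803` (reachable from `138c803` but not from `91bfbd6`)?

Reachable from 138c803: {0f10ebd, 138c803, 335bba0, 3bc560f, 4d6f0cf, 57abb11, 589692f, 9f9a683}.
Reachable from 91bfbd6: {0f10ebd, 335bba0, 57abb11, 91bfbd6, 9f9a683, e2f7d11}.
In 138c803's history but not 91bfbd6's: {138c803, 3bc560f, 4d6f0cf, 589692f} — 4 commits.

4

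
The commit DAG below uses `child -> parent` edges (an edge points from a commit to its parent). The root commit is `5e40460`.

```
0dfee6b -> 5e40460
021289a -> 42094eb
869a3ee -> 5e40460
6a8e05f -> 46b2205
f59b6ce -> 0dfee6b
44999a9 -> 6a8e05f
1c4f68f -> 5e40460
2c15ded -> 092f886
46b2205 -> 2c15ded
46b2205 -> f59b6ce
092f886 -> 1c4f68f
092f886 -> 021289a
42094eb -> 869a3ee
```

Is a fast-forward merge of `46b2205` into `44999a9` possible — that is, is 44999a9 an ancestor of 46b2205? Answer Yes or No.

A fast-forward from 44999a9 to 46b2205 is possible iff 44999a9 is an ancestor of 46b2205.
Ancestors of 46b2205: {021289a, 092f886, 0dfee6b, 1c4f68f, 2c15ded, 42094eb, 46b2205, 5e40460, 869a3ee, f59b6ce}.
44999a9 is not among them, so fast-forward is not possible.

No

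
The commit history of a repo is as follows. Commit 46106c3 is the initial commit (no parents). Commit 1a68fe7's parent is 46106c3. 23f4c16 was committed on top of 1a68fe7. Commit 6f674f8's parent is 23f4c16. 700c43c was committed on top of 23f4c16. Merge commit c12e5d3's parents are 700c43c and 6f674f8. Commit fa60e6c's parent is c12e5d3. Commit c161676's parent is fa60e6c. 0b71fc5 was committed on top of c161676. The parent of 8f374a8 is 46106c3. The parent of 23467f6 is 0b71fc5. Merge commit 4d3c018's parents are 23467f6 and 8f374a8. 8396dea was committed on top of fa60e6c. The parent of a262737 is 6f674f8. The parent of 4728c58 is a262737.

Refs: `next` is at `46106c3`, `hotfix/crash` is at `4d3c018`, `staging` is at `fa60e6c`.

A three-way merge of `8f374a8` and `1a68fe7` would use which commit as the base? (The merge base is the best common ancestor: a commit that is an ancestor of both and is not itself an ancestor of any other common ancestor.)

Ancestors of 8f374a8: {46106c3, 8f374a8}.
Ancestors of 1a68fe7: {1a68fe7, 46106c3}.
Common ancestors: {46106c3}.
The only common ancestor is 46106c3, so it is the merge base.

46106c3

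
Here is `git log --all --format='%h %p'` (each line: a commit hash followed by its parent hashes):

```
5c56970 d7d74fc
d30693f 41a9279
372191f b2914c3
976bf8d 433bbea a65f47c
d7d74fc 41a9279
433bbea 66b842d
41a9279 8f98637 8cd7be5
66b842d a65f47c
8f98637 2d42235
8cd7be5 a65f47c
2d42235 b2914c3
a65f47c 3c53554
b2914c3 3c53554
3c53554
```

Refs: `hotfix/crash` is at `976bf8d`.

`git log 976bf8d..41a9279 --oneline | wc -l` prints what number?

Reachable from 41a9279: {2d42235, 3c53554, 41a9279, 8cd7be5, 8f98637, a65f47c, b2914c3}.
Reachable from 976bf8d: {3c53554, 433bbea, 66b842d, 976bf8d, a65f47c}.
In 41a9279's history but not 976bf8d's: {2d42235, 41a9279, 8cd7be5, 8f98637, b2914c3} — 5 commits.

5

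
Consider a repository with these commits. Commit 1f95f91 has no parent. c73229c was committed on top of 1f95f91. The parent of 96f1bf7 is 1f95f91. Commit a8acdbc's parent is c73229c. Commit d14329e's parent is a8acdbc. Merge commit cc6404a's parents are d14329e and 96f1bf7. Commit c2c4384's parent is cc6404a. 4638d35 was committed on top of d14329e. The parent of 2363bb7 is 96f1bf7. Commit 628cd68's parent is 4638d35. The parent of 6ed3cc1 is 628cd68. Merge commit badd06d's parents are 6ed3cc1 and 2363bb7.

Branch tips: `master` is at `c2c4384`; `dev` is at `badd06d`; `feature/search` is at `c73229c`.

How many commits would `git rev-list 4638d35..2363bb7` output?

Reachable from 2363bb7: {1f95f91, 2363bb7, 96f1bf7}.
Reachable from 4638d35: {1f95f91, 4638d35, a8acdbc, c73229c, d14329e}.
In 2363bb7's history but not 4638d35's: {2363bb7, 96f1bf7} — 2 commits.

2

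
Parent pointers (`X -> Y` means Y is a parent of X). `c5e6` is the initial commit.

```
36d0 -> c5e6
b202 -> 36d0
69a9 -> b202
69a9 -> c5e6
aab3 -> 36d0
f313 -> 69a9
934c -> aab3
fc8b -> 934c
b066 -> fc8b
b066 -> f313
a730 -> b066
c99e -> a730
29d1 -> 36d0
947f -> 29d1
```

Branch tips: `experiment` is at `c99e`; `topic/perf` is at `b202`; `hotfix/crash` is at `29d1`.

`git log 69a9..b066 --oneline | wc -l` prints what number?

5

Reachable from b066: {36d0, 69a9, 934c, aab3, b066, b202, c5e6, f313, fc8b}.
Reachable from 69a9: {36d0, 69a9, b202, c5e6}.
In b066's history but not 69a9's: {934c, aab3, b066, f313, fc8b} — 5 commits.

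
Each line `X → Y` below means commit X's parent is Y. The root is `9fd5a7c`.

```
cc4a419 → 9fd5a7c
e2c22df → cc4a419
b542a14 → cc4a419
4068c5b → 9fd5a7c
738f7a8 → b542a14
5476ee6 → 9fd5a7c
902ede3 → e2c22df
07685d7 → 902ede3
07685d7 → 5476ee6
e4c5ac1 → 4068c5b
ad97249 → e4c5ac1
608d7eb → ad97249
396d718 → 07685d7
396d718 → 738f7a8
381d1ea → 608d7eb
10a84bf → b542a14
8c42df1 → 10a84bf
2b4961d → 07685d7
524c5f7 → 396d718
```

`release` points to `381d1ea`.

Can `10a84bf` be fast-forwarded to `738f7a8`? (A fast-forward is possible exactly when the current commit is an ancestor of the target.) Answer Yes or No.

No

A fast-forward from 10a84bf to 738f7a8 is possible iff 10a84bf is an ancestor of 738f7a8.
Ancestors of 738f7a8: {738f7a8, 9fd5a7c, b542a14, cc4a419}.
10a84bf is not among them, so fast-forward is not possible.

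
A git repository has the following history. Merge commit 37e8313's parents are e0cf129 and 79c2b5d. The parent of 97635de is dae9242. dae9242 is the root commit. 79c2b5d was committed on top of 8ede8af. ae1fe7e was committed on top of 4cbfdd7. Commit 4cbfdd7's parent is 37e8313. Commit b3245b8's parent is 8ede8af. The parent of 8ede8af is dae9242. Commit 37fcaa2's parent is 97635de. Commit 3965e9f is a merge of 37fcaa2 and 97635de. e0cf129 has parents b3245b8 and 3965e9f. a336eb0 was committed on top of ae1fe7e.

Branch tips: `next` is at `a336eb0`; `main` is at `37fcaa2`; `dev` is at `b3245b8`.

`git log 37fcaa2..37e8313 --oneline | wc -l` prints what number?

Reachable from 37e8313: {37e8313, 37fcaa2, 3965e9f, 79c2b5d, 8ede8af, 97635de, b3245b8, dae9242, e0cf129}.
Reachable from 37fcaa2: {37fcaa2, 97635de, dae9242}.
In 37e8313's history but not 37fcaa2's: {37e8313, 3965e9f, 79c2b5d, 8ede8af, b3245b8, e0cf129} — 6 commits.

6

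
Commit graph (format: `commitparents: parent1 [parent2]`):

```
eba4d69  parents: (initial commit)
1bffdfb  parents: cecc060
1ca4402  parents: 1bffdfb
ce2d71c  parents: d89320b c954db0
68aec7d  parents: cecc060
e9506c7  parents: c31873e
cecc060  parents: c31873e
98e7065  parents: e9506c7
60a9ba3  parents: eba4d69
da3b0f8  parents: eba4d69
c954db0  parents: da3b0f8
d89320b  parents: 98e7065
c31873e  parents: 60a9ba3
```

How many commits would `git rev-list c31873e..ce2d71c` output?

6

Reachable from ce2d71c: {60a9ba3, 98e7065, c31873e, c954db0, ce2d71c, d89320b, da3b0f8, e9506c7, eba4d69}.
Reachable from c31873e: {60a9ba3, c31873e, eba4d69}.
In ce2d71c's history but not c31873e's: {98e7065, c954db0, ce2d71c, d89320b, da3b0f8, e9506c7} — 6 commits.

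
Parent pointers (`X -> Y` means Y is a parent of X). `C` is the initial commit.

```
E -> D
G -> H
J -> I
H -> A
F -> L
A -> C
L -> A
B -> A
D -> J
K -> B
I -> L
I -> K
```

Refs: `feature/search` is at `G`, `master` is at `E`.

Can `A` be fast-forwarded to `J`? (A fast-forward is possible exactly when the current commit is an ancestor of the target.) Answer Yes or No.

A fast-forward from A to J is possible iff A is an ancestor of J.
Ancestors of J: {A, B, C, I, J, K, L}.
A is among them, so fast-forward is possible.

Yes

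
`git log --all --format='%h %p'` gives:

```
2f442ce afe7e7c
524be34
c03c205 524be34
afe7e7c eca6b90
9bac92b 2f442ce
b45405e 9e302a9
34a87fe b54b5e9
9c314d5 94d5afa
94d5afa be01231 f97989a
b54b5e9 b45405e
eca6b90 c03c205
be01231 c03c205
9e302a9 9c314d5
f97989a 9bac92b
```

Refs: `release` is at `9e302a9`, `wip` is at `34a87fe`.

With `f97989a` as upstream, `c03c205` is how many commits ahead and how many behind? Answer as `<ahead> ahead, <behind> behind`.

Reachable from c03c205: {524be34, c03c205}.
Reachable from f97989a: {2f442ce, 524be34, 9bac92b, afe7e7c, c03c205, eca6b90, f97989a}.
Only in c03c205's history (ahead): {} — 0.
Only in f97989a's history (behind): {2f442ce, 9bac92b, afe7e7c, eca6b90, f97989a} — 5.

0 ahead, 5 behind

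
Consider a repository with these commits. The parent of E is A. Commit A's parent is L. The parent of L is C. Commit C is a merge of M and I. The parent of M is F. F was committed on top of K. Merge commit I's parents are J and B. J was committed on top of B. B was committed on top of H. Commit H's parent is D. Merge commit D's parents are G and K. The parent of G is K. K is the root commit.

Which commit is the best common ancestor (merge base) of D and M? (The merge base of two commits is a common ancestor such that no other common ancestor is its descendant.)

K

Ancestors of D: {D, G, K}.
Ancestors of M: {F, K, M}.
Common ancestors: {K}.
The only common ancestor is K, so it is the merge base.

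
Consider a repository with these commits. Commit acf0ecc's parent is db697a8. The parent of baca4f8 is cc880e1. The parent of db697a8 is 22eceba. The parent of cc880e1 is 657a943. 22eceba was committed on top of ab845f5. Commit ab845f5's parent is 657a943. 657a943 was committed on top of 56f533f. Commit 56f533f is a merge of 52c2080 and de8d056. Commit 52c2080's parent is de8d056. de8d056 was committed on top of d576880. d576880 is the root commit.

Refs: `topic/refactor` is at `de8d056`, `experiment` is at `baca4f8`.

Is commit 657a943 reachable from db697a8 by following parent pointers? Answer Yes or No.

Yes

Ancestors of db697a8 (commits reachable by following parents): {22eceba, 52c2080, 56f533f, 657a943, ab845f5, d576880, db697a8, de8d056}.
657a943 is in that set, so it is an ancestor of db697a8.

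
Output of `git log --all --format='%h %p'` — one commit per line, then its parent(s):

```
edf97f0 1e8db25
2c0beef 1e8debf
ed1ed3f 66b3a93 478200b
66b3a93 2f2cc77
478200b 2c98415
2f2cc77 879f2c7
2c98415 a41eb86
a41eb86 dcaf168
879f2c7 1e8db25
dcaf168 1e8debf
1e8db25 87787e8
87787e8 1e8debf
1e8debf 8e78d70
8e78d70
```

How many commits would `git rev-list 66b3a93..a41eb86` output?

Reachable from a41eb86: {1e8debf, 8e78d70, a41eb86, dcaf168}.
Reachable from 66b3a93: {1e8db25, 1e8debf, 2f2cc77, 66b3a93, 87787e8, 879f2c7, 8e78d70}.
In a41eb86's history but not 66b3a93's: {a41eb86, dcaf168} — 2 commits.

2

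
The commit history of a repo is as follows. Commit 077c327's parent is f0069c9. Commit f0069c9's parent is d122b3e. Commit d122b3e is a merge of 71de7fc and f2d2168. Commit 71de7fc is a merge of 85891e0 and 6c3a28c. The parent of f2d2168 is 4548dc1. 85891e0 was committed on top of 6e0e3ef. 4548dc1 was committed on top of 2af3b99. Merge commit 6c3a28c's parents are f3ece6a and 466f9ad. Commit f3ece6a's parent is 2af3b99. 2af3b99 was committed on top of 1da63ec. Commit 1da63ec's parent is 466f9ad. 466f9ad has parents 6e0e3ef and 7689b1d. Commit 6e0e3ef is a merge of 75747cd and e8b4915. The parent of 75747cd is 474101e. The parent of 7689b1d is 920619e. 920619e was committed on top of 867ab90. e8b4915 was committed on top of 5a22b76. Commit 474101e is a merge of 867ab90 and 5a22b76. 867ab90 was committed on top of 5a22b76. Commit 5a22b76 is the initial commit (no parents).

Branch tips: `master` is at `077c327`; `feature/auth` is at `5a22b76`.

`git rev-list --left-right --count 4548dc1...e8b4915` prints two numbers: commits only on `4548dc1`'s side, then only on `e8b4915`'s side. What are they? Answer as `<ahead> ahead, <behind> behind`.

10 ahead, 0 behind

Reachable from 4548dc1: {1da63ec, 2af3b99, 4548dc1, 466f9ad, 474101e, 5a22b76, 6e0e3ef, 75747cd, 7689b1d, 867ab90, 920619e, e8b4915}.
Reachable from e8b4915: {5a22b76, e8b4915}.
Only in 4548dc1's history (ahead): {1da63ec, 2af3b99, 4548dc1, 466f9ad, 474101e, 6e0e3ef, 75747cd, 7689b1d, 867ab90, 920619e} — 10.
Only in e8b4915's history (behind): {} — 0.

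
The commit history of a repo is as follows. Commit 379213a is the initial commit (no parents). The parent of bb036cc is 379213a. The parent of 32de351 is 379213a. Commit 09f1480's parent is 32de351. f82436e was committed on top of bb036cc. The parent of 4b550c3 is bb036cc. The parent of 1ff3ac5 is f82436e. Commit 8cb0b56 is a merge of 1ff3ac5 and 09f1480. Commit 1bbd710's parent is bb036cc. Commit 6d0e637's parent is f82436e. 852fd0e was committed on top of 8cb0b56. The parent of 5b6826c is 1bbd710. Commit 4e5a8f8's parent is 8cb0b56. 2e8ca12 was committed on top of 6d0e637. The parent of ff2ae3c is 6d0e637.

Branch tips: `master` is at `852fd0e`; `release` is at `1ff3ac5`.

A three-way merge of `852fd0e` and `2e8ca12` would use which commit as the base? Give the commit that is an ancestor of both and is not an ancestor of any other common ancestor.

Ancestors of 852fd0e: {09f1480, 1ff3ac5, 32de351, 379213a, 852fd0e, 8cb0b56, bb036cc, f82436e}.
Ancestors of 2e8ca12: {2e8ca12, 379213a, 6d0e637, bb036cc, f82436e}.
Common ancestors: {379213a, bb036cc, f82436e}.
Among these, f82436e is not an ancestor of any other common ancestor — it is the merge base.

f82436e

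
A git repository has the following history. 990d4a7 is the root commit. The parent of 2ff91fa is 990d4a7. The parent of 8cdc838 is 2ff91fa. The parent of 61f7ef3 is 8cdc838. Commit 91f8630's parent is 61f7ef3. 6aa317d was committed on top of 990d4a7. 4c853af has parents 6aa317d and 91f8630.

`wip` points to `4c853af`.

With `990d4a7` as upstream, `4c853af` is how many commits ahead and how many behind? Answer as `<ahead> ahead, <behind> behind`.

6 ahead, 0 behind

Reachable from 4c853af: {2ff91fa, 4c853af, 61f7ef3, 6aa317d, 8cdc838, 91f8630, 990d4a7}.
Reachable from 990d4a7: {990d4a7}.
Only in 4c853af's history (ahead): {2ff91fa, 4c853af, 61f7ef3, 6aa317d, 8cdc838, 91f8630} — 6.
Only in 990d4a7's history (behind): {} — 0.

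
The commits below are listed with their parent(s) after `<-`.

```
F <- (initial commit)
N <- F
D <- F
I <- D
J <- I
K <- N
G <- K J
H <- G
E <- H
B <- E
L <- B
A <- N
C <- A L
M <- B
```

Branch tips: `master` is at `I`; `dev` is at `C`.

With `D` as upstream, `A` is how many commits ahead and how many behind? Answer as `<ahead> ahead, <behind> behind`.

2 ahead, 1 behind

Reachable from A: {A, F, N}.
Reachable from D: {D, F}.
Only in A's history (ahead): {A, N} — 2.
Only in D's history (behind): {D} — 1.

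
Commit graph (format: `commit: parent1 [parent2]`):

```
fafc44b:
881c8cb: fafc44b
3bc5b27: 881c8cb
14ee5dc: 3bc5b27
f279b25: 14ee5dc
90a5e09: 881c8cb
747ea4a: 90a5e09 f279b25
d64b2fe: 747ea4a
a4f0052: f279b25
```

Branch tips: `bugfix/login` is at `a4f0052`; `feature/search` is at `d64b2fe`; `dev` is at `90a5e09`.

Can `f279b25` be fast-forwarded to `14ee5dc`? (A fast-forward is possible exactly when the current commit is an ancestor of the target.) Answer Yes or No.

A fast-forward from f279b25 to 14ee5dc is possible iff f279b25 is an ancestor of 14ee5dc.
Ancestors of 14ee5dc: {14ee5dc, 3bc5b27, 881c8cb, fafc44b}.
f279b25 is not among them, so fast-forward is not possible.

No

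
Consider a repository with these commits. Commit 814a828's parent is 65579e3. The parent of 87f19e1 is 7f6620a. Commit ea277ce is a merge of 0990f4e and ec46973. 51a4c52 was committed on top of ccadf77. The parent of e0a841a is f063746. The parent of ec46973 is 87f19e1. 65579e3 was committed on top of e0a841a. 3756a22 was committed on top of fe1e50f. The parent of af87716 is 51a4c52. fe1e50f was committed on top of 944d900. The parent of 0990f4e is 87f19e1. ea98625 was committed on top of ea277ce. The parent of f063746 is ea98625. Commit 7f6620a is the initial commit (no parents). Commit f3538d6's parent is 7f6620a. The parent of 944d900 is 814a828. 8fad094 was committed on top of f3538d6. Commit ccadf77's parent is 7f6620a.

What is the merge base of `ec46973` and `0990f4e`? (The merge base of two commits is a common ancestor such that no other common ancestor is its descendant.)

87f19e1

Ancestors of ec46973: {7f6620a, 87f19e1, ec46973}.
Ancestors of 0990f4e: {0990f4e, 7f6620a, 87f19e1}.
Common ancestors: {7f6620a, 87f19e1}.
Among these, 87f19e1 is not an ancestor of any other common ancestor — it is the merge base.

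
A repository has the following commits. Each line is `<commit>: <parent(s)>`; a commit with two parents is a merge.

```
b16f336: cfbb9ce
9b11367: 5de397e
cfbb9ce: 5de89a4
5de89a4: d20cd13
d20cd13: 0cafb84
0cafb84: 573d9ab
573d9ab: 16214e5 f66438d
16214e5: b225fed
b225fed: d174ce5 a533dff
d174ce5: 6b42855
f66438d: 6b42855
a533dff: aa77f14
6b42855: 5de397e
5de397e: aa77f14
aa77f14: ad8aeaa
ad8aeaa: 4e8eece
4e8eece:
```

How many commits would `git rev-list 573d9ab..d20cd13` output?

Reachable from d20cd13: {0cafb84, 16214e5, 4e8eece, 573d9ab, 5de397e, 6b42855, a533dff, aa77f14, ad8aeaa, b225fed, d174ce5, d20cd13, f66438d}.
Reachable from 573d9ab: {16214e5, 4e8eece, 573d9ab, 5de397e, 6b42855, a533dff, aa77f14, ad8aeaa, b225fed, d174ce5, f66438d}.
In d20cd13's history but not 573d9ab's: {0cafb84, d20cd13} — 2 commits.

2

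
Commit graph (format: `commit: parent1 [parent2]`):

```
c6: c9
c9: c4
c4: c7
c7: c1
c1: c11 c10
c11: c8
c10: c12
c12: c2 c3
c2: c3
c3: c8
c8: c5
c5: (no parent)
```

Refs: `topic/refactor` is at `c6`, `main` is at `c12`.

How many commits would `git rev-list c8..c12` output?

Reachable from c12: {c12, c2, c3, c5, c8}.
Reachable from c8: {c5, c8}.
In c12's history but not c8's: {c12, c2, c3} — 3 commits.

3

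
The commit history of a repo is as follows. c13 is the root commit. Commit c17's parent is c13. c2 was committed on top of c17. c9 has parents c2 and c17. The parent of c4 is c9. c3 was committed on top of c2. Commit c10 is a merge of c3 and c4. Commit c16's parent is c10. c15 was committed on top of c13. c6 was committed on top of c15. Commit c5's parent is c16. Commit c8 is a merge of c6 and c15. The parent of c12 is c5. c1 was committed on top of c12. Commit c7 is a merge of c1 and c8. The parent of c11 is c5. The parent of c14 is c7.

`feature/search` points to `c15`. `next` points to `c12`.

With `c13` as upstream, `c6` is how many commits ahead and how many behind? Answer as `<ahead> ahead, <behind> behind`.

Reachable from c6: {c13, c15, c6}.
Reachable from c13: {c13}.
Only in c6's history (ahead): {c15, c6} — 2.
Only in c13's history (behind): {} — 0.

2 ahead, 0 behind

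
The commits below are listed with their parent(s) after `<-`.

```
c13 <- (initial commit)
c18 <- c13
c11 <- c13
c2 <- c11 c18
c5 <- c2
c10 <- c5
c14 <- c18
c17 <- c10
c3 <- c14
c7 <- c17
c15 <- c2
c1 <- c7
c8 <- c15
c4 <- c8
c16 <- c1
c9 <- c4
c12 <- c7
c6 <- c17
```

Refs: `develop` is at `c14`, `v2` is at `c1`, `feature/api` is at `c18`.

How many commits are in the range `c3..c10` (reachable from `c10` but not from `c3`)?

Reachable from c10: {c10, c11, c13, c18, c2, c5}.
Reachable from c3: {c13, c14, c18, c3}.
In c10's history but not c3's: {c10, c11, c2, c5} — 4 commits.

4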